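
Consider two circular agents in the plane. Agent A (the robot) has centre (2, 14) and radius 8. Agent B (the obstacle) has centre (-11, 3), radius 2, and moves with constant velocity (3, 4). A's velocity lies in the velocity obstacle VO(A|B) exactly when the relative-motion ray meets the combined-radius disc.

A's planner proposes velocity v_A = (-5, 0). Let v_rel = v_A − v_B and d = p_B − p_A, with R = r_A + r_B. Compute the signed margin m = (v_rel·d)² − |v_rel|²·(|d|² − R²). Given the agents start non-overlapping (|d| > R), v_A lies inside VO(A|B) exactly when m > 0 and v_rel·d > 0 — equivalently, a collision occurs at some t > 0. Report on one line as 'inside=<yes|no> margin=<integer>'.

d = (-13, -11),  |d|² = 290;  R = 8+2 = 10,  c = 290−10² = 190
v_rel = (-8, -4),  |v_rel|² = 80;  v_rel·d = (-8)·(-13) + (-4)·(-11) = 148
80·t² − 296·t + 190 = 0  ⇒  m = 148² − 80·190 = 6704
m = 6704 > 0,  v_rel·d = 148 > 0  ⇒  inside

inside=yes margin=6704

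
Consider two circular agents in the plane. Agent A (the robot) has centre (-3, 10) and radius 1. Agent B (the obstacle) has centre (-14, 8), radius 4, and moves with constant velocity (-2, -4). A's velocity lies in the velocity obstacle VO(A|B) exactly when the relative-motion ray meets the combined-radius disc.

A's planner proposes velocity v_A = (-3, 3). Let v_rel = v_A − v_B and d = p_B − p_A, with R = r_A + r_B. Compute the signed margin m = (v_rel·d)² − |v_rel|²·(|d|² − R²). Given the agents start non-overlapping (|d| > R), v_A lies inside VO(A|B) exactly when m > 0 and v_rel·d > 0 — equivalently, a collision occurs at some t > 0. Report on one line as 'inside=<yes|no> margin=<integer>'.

d = (-11, -2),  |d|² = 125;  R = 1+4 = 5,  c = 125−5² = 100
v_rel = (-1, 7),  |v_rel|² = 50;  v_rel·d = (-1)·(-11) + (7)·(-2) = -3
50·t² + 6·t + 100 = 0  ⇒  m = (-3)² − 50·100 = -4991
m = -4991 < 0,  v_rel·d = -3 < 0  ⇒  outside

inside=no margin=-4991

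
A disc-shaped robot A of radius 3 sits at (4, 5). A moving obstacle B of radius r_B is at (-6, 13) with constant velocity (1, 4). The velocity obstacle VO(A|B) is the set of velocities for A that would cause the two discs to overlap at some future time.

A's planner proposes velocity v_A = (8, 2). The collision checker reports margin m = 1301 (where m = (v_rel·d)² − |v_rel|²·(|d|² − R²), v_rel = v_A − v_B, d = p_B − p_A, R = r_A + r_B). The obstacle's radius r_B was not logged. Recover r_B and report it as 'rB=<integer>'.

m = 1301
d = (-10, 8);  v_rel = (7, -2),  |v_rel|² = 53
v_rel×d = (7)·(8) − (-2)·(-10) = 36
since m = R²·53 − 36²:  R² = (1296 + 1301) / 53 = 49
R = √49 = 7  ⇒  r_B = 7 − 3 = 4

rB=4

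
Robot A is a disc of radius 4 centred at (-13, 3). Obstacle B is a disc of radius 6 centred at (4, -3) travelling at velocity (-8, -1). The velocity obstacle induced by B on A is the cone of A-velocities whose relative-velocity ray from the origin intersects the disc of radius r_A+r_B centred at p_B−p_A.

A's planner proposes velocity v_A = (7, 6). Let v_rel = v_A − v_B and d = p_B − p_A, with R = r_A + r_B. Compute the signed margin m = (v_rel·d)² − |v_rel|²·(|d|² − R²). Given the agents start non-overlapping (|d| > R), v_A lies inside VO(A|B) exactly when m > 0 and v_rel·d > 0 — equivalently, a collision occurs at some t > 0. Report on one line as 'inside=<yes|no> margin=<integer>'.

d = (17, -6),  |d|² = 325;  R = 4+6 = 10,  c = 325−10² = 225
v_rel = (15, 7),  |v_rel|² = 274;  v_rel·d = (15)·(17) + (7)·(-6) = 213
274·t² − 426·t + 225 = 0  ⇒  m = 213² − 274·225 = -16281
m = -16281 < 0,  v_rel·d = 213 > 0  ⇒  outside

inside=no margin=-16281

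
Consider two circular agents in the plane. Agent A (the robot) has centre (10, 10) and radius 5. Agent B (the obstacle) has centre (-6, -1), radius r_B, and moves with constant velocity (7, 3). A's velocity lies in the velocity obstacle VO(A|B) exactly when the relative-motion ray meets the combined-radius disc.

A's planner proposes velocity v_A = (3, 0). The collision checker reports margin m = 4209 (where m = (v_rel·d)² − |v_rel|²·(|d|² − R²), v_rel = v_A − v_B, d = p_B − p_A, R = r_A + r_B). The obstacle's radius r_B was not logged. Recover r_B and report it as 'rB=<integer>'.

m = 4209
d = (-16, -11);  v_rel = (-4, -3),  |v_rel|² = 25
v_rel×d = (-4)·(-11) − (-3)·(-16) = -4
since m = R²·25 − (-4)²:  R² = (16 + 4209) / 25 = 169
R = √169 = 13  ⇒  r_B = 13 − 5 = 8

rB=8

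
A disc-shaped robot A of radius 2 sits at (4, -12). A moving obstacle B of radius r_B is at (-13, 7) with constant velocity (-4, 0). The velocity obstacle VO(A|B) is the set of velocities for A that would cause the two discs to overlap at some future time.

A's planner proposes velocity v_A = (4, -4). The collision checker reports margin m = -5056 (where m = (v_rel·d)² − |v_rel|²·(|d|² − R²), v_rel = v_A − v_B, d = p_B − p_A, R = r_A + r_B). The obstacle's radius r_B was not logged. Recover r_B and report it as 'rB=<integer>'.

m = -5056
d = (-17, 19);  v_rel = (8, -4),  |v_rel|² = 80
v_rel×d = (8)·(19) − (-4)·(-17) = 84
since m = R²·80 − 84²:  R² = (7056 + -5056) / 80 = 25
R = √25 = 5  ⇒  r_B = 5 − 2 = 3

rB=3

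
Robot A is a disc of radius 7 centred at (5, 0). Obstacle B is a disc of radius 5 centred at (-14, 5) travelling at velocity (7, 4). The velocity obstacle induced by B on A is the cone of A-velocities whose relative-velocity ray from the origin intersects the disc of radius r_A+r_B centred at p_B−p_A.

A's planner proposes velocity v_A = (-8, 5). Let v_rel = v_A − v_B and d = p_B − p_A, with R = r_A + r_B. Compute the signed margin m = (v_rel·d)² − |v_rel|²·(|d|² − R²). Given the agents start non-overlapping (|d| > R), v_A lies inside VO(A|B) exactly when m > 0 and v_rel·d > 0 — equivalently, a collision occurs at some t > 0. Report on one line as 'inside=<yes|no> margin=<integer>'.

d = (-19, 5),  |d|² = 386;  R = 7+5 = 12,  c = 386−12² = 242
v_rel = (-15, 1),  |v_rel|² = 226;  v_rel·d = (-15)·(-19) + (1)·(5) = 290
226·t² − 580·t + 242 = 0  ⇒  m = 290² − 226·242 = 29408
m = 29408 > 0,  v_rel·d = 290 > 0  ⇒  inside

inside=yes margin=29408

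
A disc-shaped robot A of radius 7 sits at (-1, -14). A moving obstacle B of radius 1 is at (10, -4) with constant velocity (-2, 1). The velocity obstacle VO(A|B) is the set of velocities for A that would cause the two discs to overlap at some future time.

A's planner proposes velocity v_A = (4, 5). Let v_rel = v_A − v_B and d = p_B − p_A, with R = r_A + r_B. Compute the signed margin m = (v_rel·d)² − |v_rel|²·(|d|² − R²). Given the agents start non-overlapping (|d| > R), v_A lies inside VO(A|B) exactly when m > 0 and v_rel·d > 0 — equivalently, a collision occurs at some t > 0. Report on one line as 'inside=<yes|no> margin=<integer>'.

d = (11, 10),  |d|² = 221;  R = 7+1 = 8,  c = 221−8² = 157
v_rel = (6, 4),  |v_rel|² = 52;  v_rel·d = (6)·(11) + (4)·(10) = 106
52·t² − 212·t + 157 = 0  ⇒  m = 106² − 52·157 = 3072
m = 3072 > 0,  v_rel·d = 106 > 0  ⇒  inside

inside=yes margin=3072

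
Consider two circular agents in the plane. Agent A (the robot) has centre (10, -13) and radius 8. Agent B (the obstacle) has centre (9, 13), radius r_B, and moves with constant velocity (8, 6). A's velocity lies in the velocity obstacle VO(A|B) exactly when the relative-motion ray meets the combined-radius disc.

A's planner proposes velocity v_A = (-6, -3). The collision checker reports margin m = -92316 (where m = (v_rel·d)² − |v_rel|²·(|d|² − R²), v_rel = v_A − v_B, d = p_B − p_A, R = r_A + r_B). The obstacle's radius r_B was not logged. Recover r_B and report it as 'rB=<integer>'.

m = -92316
d = (-1, 26);  v_rel = (-14, -9),  |v_rel|² = 277
v_rel×d = (-14)·(26) − (-9)·(-1) = -373
since m = R²·277 − (-373)²:  R² = (139129 + -92316) / 277 = 169
R = √169 = 13  ⇒  r_B = 13 − 8 = 5

rB=5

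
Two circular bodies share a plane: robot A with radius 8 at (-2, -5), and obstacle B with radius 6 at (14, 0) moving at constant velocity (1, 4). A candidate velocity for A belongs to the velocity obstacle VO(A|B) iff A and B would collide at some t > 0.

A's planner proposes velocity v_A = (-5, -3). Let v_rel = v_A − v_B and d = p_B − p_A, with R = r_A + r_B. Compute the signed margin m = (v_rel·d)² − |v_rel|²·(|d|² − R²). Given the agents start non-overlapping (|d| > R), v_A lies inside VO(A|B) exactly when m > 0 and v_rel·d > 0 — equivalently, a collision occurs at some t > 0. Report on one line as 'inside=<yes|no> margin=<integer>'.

d = (16, 5),  |d|² = 281;  R = 8+6 = 14,  c = 281−14² = 85
v_rel = (-6, -7),  |v_rel|² = 85;  v_rel·d = (-6)·(16) + (-7)·(5) = -131
85·t² + 262·t + 85 = 0  ⇒  m = (-131)² − 85·85 = 9936
m = 9936 > 0,  v_rel·d = -131 < 0  ⇒  outside

inside=no margin=9936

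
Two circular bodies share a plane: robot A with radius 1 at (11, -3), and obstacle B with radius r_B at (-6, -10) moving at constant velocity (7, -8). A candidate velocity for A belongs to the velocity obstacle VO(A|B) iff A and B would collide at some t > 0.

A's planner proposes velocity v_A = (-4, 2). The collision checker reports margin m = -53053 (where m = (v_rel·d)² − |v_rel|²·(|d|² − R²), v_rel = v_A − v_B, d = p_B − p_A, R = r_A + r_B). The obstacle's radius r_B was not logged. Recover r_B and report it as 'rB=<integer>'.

m = -53053
d = (-17, -7);  v_rel = (-11, 10),  |v_rel|² = 221
v_rel×d = (-11)·(-7) − (10)·(-17) = 247
since m = R²·221 − 247²:  R² = (61009 + -53053) / 221 = 36
R = √36 = 6  ⇒  r_B = 6 − 1 = 5

rB=5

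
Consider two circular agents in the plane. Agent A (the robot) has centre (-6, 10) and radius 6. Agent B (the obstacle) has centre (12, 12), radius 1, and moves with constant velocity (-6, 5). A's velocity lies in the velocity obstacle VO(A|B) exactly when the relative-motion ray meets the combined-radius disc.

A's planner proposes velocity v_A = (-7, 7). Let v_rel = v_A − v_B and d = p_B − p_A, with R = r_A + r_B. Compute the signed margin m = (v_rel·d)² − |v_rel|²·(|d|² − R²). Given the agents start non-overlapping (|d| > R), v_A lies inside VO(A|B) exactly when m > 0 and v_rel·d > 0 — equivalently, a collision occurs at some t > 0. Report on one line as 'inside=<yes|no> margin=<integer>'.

d = (18, 2),  |d|² = 328;  R = 6+1 = 7,  c = 328−7² = 279
v_rel = (-1, 2),  |v_rel|² = 5;  v_rel·d = (-1)·(18) + (2)·(2) = -14
5·t² + 28·t + 279 = 0  ⇒  m = (-14)² − 5·279 = -1199
m = -1199 < 0,  v_rel·d = -14 < 0  ⇒  outside

inside=no margin=-1199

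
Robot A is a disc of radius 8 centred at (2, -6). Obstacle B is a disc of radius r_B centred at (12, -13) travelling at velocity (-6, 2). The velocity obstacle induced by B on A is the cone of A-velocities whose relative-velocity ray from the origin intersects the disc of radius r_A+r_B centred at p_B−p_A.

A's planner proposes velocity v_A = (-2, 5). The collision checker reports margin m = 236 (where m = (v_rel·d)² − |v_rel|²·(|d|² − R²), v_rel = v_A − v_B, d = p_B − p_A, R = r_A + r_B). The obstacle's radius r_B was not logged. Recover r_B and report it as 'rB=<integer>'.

m = 236
d = (10, -7);  v_rel = (4, 3),  |v_rel|² = 25
v_rel×d = (4)·(-7) − (3)·(10) = -58
since m = R²·25 − (-58)²:  R² = (3364 + 236) / 25 = 144
R = √144 = 12  ⇒  r_B = 12 − 8 = 4

rB=4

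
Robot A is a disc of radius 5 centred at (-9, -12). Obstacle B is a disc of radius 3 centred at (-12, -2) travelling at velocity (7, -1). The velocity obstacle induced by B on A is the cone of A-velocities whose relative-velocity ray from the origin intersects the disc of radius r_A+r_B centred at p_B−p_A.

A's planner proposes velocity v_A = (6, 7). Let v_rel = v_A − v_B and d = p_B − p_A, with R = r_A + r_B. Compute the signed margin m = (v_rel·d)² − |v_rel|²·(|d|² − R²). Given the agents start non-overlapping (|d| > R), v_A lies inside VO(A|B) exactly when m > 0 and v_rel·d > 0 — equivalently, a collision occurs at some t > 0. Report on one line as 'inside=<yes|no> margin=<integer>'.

d = (-3, 10),  |d|² = 109;  R = 5+3 = 8,  c = 109−8² = 45
v_rel = (-1, 8),  |v_rel|² = 65;  v_rel·d = (-1)·(-3) + (8)·(10) = 83
65·t² − 166·t + 45 = 0  ⇒  m = 83² − 65·45 = 3964
m = 3964 > 0,  v_rel·d = 83 > 0  ⇒  inside

inside=yes margin=3964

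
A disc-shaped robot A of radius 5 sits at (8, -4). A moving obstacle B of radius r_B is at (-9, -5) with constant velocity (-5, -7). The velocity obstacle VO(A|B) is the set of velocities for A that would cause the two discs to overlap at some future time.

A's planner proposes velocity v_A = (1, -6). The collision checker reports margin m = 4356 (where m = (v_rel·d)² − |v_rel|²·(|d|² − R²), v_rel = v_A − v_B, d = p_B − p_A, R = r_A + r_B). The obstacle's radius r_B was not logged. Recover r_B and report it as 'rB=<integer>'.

m = 4356
d = (-17, -1);  v_rel = (6, 1),  |v_rel|² = 37
v_rel×d = (6)·(-1) − (1)·(-17) = 11
since m = R²·37 − 11²:  R² = (121 + 4356) / 37 = 121
R = √121 = 11  ⇒  r_B = 11 − 5 = 6

rB=6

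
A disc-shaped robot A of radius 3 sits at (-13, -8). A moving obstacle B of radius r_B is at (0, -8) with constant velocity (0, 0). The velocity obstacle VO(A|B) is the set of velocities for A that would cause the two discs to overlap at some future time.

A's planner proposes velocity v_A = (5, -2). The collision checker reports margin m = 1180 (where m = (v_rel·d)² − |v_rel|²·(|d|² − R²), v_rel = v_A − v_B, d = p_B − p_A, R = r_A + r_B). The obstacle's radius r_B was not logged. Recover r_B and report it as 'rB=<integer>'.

m = 1180
d = (13, 0);  v_rel = (5, -2),  |v_rel|² = 29
v_rel×d = (5)·(0) − (-2)·(13) = 26
since m = R²·29 − 26²:  R² = (676 + 1180) / 29 = 64
R = √64 = 8  ⇒  r_B = 8 − 3 = 5

rB=5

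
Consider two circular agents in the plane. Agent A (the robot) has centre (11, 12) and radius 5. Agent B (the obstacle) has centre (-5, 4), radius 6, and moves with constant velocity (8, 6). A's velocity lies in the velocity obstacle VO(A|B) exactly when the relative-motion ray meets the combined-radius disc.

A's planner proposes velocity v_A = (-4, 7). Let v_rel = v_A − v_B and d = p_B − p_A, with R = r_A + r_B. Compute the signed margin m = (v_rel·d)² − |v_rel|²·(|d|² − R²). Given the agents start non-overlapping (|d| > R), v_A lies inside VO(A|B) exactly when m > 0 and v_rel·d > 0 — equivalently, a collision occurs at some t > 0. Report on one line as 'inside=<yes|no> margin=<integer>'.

d = (-16, -8),  |d|² = 320;  R = 5+6 = 11,  c = 320−11² = 199
v_rel = (-12, 1),  |v_rel|² = 145;  v_rel·d = (-12)·(-16) + (1)·(-8) = 184
145·t² − 368·t + 199 = 0  ⇒  m = 184² − 145·199 = 5001
m = 5001 > 0,  v_rel·d = 184 > 0  ⇒  inside

inside=yes margin=5001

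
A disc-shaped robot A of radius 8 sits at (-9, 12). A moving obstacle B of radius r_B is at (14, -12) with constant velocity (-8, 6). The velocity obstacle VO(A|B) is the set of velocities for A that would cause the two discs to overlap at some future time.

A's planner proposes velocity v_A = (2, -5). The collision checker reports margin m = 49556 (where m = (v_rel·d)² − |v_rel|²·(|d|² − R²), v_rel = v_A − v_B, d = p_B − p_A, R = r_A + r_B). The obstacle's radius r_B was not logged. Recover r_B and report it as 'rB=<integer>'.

m = 49556
d = (23, -24);  v_rel = (10, -11),  |v_rel|² = 221
v_rel×d = (10)·(-24) − (-11)·(23) = 13
since m = R²·221 − 13²:  R² = (169 + 49556) / 221 = 225
R = √225 = 15  ⇒  r_B = 15 − 8 = 7

rB=7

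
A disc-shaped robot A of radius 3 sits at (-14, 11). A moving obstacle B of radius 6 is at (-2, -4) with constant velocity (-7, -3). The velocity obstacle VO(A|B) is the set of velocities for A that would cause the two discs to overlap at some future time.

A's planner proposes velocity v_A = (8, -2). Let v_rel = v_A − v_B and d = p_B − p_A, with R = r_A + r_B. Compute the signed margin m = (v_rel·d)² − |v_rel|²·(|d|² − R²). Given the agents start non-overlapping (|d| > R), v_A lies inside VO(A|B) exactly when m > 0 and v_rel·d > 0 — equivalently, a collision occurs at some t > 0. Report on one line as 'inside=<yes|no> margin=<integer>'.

d = (12, -15),  |d|² = 369;  R = 3+6 = 9,  c = 369−9² = 288
v_rel = (15, 1),  |v_rel|² = 226;  v_rel·d = (15)·(12) + (1)·(-15) = 165
226·t² − 330·t + 288 = 0  ⇒  m = 165² − 226·288 = -37863
m = -37863 < 0,  v_rel·d = 165 > 0  ⇒  outside

inside=no margin=-37863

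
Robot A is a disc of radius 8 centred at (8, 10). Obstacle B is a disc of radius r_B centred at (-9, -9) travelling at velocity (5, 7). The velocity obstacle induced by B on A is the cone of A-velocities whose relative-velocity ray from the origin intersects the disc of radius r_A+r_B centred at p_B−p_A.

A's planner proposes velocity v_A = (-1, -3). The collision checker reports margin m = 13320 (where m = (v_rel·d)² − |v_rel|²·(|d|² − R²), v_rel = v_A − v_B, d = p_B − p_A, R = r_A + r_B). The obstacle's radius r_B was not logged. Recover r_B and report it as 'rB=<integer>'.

m = 13320
d = (-17, -19);  v_rel = (-6, -10),  |v_rel|² = 136
v_rel×d = (-6)·(-19) − (-10)·(-17) = -56
since m = R²·136 − (-56)²:  R² = (3136 + 13320) / 136 = 121
R = √121 = 11  ⇒  r_B = 11 − 8 = 3

rB=3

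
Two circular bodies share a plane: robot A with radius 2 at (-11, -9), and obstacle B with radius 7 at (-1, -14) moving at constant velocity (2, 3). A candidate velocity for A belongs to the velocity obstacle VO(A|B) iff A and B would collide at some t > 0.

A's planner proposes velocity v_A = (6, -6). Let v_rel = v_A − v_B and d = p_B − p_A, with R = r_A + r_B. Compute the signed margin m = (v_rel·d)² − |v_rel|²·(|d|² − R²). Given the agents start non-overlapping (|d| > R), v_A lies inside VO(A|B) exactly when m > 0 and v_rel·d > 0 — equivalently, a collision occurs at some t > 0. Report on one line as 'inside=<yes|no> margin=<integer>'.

d = (10, -5),  |d|² = 125;  R = 2+7 = 9,  c = 125−9² = 44
v_rel = (4, -9),  |v_rel|² = 97;  v_rel·d = (4)·(10) + (-9)·(-5) = 85
97·t² − 170·t + 44 = 0  ⇒  m = 85² − 97·44 = 2957
m = 2957 > 0,  v_rel·d = 85 > 0  ⇒  inside

inside=yes margin=2957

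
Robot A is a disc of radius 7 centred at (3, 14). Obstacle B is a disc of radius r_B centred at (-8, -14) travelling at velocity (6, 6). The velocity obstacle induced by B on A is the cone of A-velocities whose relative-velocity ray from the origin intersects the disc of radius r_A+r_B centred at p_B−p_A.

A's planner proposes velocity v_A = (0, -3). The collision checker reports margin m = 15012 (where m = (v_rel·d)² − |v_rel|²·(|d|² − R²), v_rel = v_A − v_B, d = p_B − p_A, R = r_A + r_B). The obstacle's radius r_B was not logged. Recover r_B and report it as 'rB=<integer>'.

m = 15012
d = (-11, -28);  v_rel = (-6, -9),  |v_rel|² = 117
v_rel×d = (-6)·(-28) − (-9)·(-11) = 69
since m = R²·117 − 69²:  R² = (4761 + 15012) / 117 = 169
R = √169 = 13  ⇒  r_B = 13 − 7 = 6

rB=6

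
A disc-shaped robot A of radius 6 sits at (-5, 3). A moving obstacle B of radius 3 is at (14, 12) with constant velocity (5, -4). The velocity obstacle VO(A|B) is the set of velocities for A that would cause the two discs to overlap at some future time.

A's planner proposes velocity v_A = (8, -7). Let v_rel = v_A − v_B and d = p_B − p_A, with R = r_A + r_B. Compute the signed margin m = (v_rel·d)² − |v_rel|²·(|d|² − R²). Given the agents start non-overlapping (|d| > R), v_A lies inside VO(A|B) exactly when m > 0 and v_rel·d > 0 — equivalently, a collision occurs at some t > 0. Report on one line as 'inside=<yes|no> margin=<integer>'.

d = (19, 9),  |d|² = 442;  R = 6+3 = 9,  c = 442−9² = 361
v_rel = (3, -3),  |v_rel|² = 18;  v_rel·d = (3)·(19) + (-3)·(9) = 30
18·t² − 60·t + 361 = 0  ⇒  m = 30² − 18·361 = -5598
m = -5598 < 0,  v_rel·d = 30 > 0  ⇒  outside

inside=no margin=-5598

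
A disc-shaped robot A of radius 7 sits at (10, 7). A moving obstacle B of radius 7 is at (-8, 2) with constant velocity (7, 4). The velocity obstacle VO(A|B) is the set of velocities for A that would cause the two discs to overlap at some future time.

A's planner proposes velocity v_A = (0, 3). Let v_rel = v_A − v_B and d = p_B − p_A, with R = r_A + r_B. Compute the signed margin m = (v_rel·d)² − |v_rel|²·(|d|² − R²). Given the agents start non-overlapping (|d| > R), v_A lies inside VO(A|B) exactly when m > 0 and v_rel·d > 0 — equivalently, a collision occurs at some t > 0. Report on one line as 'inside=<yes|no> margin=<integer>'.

d = (-18, -5),  |d|² = 349;  R = 7+7 = 14,  c = 349−14² = 153
v_rel = (-7, -1),  |v_rel|² = 50;  v_rel·d = (-7)·(-18) + (-1)·(-5) = 131
50·t² − 262·t + 153 = 0  ⇒  m = 131² − 50·153 = 9511
m = 9511 > 0,  v_rel·d = 131 > 0  ⇒  inside

inside=yes margin=9511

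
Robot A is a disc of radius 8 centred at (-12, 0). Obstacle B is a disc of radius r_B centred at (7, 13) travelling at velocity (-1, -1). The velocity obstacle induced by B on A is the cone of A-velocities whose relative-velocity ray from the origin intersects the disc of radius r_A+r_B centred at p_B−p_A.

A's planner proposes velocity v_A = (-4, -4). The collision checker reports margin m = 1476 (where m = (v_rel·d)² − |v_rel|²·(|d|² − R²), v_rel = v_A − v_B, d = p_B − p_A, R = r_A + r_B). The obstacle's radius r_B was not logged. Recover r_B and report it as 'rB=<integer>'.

m = 1476
d = (19, 13);  v_rel = (-3, -3),  |v_rel|² = 18
v_rel×d = (-3)·(13) − (-3)·(19) = 18
since m = R²·18 − 18²:  R² = (324 + 1476) / 18 = 100
R = √100 = 10  ⇒  r_B = 10 − 8 = 2

rB=2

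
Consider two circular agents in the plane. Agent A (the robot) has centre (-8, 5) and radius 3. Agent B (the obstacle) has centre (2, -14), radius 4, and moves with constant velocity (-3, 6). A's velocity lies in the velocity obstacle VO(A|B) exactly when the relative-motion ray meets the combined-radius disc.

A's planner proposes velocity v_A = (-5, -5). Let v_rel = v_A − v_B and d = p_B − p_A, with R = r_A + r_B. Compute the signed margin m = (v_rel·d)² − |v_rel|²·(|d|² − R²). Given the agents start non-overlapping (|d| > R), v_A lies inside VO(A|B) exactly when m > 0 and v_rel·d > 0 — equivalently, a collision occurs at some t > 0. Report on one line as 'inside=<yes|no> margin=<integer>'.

d = (10, -19),  |d|² = 461;  R = 3+4 = 7,  c = 461−7² = 412
v_rel = (-2, -11),  |v_rel|² = 125;  v_rel·d = (-2)·(10) + (-11)·(-19) = 189
125·t² − 378·t + 412 = 0  ⇒  m = 189² − 125·412 = -15779
m = -15779 < 0,  v_rel·d = 189 > 0  ⇒  outside

inside=no margin=-15779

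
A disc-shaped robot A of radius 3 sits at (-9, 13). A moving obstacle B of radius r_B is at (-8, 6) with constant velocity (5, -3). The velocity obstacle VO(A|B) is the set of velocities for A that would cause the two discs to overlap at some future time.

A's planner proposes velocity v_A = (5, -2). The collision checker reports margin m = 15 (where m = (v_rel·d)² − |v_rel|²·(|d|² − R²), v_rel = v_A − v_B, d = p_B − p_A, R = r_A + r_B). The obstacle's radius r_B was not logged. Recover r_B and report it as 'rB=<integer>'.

m = 15
d = (1, -7);  v_rel = (0, 1),  |v_rel|² = 1
v_rel×d = (0)·(-7) − (1)·(1) = -1
since m = R²·1 − (-1)²:  R² = (1 + 15) / 1 = 16
R = √16 = 4  ⇒  r_B = 4 − 3 = 1

rB=1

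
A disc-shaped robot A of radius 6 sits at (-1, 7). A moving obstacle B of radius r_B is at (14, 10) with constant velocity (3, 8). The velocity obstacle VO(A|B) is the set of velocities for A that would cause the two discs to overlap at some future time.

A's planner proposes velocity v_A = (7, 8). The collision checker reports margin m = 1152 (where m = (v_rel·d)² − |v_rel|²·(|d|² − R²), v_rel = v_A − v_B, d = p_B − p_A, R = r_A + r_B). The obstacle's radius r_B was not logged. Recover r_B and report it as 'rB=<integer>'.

m = 1152
d = (15, 3);  v_rel = (4, 0),  |v_rel|² = 16
v_rel×d = (4)·(3) − (0)·(15) = 12
since m = R²·16 − 12²:  R² = (144 + 1152) / 16 = 81
R = √81 = 9  ⇒  r_B = 9 − 6 = 3

rB=3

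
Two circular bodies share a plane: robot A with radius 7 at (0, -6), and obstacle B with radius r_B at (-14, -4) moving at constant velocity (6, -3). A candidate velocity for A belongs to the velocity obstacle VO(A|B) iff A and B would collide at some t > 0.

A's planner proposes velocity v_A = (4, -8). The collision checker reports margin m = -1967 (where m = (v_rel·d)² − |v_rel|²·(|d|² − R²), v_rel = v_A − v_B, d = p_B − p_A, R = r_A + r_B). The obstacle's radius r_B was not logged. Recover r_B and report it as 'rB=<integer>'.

m = -1967
d = (-14, 2);  v_rel = (-2, -5),  |v_rel|² = 29
v_rel×d = (-2)·(2) − (-5)·(-14) = -74
since m = R²·29 − (-74)²:  R² = (5476 + -1967) / 29 = 121
R = √121 = 11  ⇒  r_B = 11 − 7 = 4

rB=4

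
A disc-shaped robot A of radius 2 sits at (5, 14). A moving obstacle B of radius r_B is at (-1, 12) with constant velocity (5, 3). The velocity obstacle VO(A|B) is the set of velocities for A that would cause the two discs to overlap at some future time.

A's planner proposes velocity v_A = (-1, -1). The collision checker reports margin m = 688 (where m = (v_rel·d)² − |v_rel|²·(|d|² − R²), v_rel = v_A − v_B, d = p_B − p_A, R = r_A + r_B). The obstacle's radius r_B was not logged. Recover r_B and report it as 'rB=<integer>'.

m = 688
d = (-6, -2);  v_rel = (-6, -4),  |v_rel|² = 52
v_rel×d = (-6)·(-2) − (-4)·(-6) = -12
since m = R²·52 − (-12)²:  R² = (144 + 688) / 52 = 16
R = √16 = 4  ⇒  r_B = 4 − 2 = 2

rB=2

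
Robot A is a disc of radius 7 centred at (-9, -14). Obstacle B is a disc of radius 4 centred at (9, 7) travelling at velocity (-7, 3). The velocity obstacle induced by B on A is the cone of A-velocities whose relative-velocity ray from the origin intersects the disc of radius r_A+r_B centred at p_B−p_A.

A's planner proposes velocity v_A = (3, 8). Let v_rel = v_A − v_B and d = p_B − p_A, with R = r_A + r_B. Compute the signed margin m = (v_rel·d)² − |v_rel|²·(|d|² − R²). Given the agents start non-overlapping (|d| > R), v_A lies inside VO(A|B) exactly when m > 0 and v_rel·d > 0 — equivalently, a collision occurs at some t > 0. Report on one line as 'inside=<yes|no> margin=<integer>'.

d = (18, 21),  |d|² = 765;  R = 7+4 = 11,  c = 765−11² = 644
v_rel = (10, 5),  |v_rel|² = 125;  v_rel·d = (10)·(18) + (5)·(21) = 285
125·t² − 570·t + 644 = 0  ⇒  m = 285² − 125·644 = 725
m = 725 > 0,  v_rel·d = 285 > 0  ⇒  inside

inside=yes margin=725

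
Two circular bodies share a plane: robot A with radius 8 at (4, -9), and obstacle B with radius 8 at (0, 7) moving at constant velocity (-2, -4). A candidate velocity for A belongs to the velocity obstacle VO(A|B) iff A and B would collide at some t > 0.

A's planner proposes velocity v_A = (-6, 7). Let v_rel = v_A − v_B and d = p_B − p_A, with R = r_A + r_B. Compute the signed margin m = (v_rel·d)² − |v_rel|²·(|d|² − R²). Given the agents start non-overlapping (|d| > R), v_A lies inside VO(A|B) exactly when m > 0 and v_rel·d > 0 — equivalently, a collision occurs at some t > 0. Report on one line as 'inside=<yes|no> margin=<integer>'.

d = (-4, 16),  |d|² = 272;  R = 8+8 = 16,  c = 272−16² = 16
v_rel = (-4, 11),  |v_rel|² = 137;  v_rel·d = (-4)·(-4) + (11)·(16) = 192
137·t² − 384·t + 16 = 0  ⇒  m = 192² − 137·16 = 34672
m = 34672 > 0,  v_rel·d = 192 > 0  ⇒  inside

inside=yes margin=34672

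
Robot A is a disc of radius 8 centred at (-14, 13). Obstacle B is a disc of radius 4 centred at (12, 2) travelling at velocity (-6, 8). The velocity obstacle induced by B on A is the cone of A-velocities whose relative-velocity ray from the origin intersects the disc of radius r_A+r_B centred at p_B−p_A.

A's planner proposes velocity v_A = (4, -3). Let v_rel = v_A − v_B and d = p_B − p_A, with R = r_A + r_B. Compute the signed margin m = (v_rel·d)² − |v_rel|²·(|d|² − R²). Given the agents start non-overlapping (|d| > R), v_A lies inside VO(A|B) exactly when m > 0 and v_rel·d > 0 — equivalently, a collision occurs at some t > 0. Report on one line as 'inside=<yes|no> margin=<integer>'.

d = (26, -11),  |d|² = 797;  R = 8+4 = 12,  c = 797−12² = 653
v_rel = (10, -11),  |v_rel|² = 221;  v_rel·d = (10)·(26) + (-11)·(-11) = 381
221·t² − 762·t + 653 = 0  ⇒  m = 381² − 221·653 = 848
m = 848 > 0,  v_rel·d = 381 > 0  ⇒  inside

inside=yes margin=848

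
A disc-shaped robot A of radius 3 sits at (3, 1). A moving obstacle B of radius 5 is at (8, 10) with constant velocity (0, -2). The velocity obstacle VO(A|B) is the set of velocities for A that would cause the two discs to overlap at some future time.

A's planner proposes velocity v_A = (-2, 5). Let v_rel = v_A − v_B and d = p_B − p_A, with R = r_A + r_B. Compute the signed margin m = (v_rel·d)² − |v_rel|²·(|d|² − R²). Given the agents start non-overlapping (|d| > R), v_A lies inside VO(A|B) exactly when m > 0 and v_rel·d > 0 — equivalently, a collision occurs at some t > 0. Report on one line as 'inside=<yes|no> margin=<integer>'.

d = (5, 9),  |d|² = 106;  R = 3+5 = 8,  c = 106−8² = 42
v_rel = (-2, 7),  |v_rel|² = 53;  v_rel·d = (-2)·(5) + (7)·(9) = 53
53·t² − 106·t + 42 = 0  ⇒  m = 53² − 53·42 = 583
m = 583 > 0,  v_rel·d = 53 > 0  ⇒  inside

inside=yes margin=583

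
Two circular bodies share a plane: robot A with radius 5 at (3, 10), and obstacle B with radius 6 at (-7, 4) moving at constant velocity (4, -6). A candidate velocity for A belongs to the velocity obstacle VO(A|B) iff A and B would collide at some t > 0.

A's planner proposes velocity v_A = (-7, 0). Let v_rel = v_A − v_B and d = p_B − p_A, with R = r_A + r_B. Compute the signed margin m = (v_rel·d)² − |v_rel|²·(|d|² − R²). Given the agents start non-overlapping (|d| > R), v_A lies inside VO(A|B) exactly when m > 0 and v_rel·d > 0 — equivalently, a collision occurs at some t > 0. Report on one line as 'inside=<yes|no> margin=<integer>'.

d = (-10, -6),  |d|² = 136;  R = 5+6 = 11,  c = 136−11² = 15
v_rel = (-11, 6),  |v_rel|² = 157;  v_rel·d = (-11)·(-10) + (6)·(-6) = 74
157·t² − 148·t + 15 = 0  ⇒  m = 74² − 157·15 = 3121
m = 3121 > 0,  v_rel·d = 74 > 0  ⇒  inside

inside=yes margin=3121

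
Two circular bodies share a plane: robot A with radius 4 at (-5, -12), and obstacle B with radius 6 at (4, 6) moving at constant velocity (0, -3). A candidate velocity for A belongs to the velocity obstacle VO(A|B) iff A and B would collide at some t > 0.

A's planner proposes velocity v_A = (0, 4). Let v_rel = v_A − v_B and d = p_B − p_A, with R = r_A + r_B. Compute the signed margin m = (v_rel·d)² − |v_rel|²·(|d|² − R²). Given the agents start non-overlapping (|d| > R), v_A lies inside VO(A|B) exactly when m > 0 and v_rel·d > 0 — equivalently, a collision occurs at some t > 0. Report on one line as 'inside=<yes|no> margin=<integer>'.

d = (9, 18),  |d|² = 405;  R = 4+6 = 10,  c = 405−10² = 305
v_rel = (0, 7),  |v_rel|² = 49;  v_rel·d = (0)·(9) + (7)·(18) = 126
49·t² − 252·t + 305 = 0  ⇒  m = 126² − 49·305 = 931
m = 931 > 0,  v_rel·d = 126 > 0  ⇒  inside

inside=yes margin=931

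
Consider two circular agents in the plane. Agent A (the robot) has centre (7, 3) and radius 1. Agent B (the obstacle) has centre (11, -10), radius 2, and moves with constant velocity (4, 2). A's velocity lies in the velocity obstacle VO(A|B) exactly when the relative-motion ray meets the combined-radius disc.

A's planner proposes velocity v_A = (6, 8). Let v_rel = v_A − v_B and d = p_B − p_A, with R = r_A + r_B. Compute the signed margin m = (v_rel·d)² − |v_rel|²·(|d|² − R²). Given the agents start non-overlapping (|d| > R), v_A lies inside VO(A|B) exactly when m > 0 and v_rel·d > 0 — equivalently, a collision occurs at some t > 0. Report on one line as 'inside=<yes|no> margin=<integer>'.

d = (4, -13),  |d|² = 185;  R = 1+2 = 3,  c = 185−3² = 176
v_rel = (2, 6),  |v_rel|² = 40;  v_rel·d = (2)·(4) + (6)·(-13) = -70
40·t² + 140·t + 176 = 0  ⇒  m = (-70)² − 40·176 = -2140
m = -2140 < 0,  v_rel·d = -70 < 0  ⇒  outside

inside=no margin=-2140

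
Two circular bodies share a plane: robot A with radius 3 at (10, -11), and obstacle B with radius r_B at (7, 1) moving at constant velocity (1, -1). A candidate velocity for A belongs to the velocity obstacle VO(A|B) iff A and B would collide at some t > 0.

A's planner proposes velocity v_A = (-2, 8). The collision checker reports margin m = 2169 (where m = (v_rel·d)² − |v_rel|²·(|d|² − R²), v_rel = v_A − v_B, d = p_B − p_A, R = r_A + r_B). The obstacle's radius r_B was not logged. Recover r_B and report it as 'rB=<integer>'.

m = 2169
d = (-3, 12);  v_rel = (-3, 9),  |v_rel|² = 90
v_rel×d = (-3)·(12) − (9)·(-3) = -9
since m = R²·90 − (-9)²:  R² = (81 + 2169) / 90 = 25
R = √25 = 5  ⇒  r_B = 5 − 3 = 2

rB=2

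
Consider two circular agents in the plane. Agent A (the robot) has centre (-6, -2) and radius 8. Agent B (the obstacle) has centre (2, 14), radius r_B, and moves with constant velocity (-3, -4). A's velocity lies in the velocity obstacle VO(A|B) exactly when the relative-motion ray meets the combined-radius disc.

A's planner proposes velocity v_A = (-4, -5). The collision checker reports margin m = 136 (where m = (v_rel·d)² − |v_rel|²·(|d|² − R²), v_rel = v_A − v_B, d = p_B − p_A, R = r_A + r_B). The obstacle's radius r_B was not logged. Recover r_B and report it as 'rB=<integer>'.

m = 136
d = (8, 16);  v_rel = (-1, -1),  |v_rel|² = 2
v_rel×d = (-1)·(16) − (-1)·(8) = -8
since m = R²·2 − (-8)²:  R² = (64 + 136) / 2 = 100
R = √100 = 10  ⇒  r_B = 10 − 8 = 2

rB=2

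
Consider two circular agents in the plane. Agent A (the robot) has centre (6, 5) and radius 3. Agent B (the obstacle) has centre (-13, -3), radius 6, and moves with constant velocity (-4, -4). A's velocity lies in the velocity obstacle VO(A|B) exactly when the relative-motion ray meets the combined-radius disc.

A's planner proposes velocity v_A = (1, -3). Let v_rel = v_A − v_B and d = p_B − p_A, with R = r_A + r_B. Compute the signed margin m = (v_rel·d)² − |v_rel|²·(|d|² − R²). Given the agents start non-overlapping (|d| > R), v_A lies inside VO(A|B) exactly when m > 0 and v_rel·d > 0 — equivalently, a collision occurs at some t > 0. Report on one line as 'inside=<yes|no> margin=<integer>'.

d = (-19, -8),  |d|² = 425;  R = 3+6 = 9,  c = 425−9² = 344
v_rel = (5, 1),  |v_rel|² = 26;  v_rel·d = (5)·(-19) + (1)·(-8) = -103
26·t² + 206·t + 344 = 0  ⇒  m = (-103)² − 26·344 = 1665
m = 1665 > 0,  v_rel·d = -103 < 0  ⇒  outside

inside=no margin=1665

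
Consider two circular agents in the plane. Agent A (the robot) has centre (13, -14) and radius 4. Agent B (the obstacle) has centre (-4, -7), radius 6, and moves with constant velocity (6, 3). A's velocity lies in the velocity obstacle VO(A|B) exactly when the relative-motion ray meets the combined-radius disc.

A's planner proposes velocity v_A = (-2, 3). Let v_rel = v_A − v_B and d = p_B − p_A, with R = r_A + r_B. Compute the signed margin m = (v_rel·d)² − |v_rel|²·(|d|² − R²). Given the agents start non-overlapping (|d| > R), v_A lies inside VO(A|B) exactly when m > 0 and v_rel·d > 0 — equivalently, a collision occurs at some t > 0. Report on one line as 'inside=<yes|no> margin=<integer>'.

d = (-17, 7),  |d|² = 338;  R = 4+6 = 10,  c = 338−10² = 238
v_rel = (-8, 0),  |v_rel|² = 64;  v_rel·d = (-8)·(-17) + (0)·(7) = 136
64·t² − 272·t + 238 = 0  ⇒  m = 136² − 64·238 = 3264
m = 3264 > 0,  v_rel·d = 136 > 0  ⇒  inside

inside=yes margin=3264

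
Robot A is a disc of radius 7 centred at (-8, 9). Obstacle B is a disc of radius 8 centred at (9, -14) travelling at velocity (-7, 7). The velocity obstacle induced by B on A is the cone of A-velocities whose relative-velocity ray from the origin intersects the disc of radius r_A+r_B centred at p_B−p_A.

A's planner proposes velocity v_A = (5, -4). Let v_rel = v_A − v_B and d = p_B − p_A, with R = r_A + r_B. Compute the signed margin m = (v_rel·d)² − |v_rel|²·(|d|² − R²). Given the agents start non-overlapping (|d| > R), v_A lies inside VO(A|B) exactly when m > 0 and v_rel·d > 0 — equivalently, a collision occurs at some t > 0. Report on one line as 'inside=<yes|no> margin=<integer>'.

d = (17, -23),  |d|² = 818;  R = 7+8 = 15,  c = 818−15² = 593
v_rel = (12, -11),  |v_rel|² = 265;  v_rel·d = (12)·(17) + (-11)·(-23) = 457
265·t² − 914·t + 593 = 0  ⇒  m = 457² − 265·593 = 51704
m = 51704 > 0,  v_rel·d = 457 > 0  ⇒  inside

inside=yes margin=51704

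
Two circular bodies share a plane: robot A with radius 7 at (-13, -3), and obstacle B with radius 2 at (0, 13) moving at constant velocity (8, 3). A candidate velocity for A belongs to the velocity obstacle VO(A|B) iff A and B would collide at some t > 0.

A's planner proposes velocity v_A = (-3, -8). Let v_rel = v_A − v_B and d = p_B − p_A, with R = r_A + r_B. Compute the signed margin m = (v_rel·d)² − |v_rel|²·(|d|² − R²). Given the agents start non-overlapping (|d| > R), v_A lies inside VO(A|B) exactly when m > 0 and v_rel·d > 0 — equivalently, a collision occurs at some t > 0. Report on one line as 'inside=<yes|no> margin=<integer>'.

d = (13, 16),  |d|² = 425;  R = 7+2 = 9,  c = 425−9² = 344
v_rel = (-11, -11),  |v_rel|² = 242;  v_rel·d = (-11)·(13) + (-11)·(16) = -319
242·t² + 638·t + 344 = 0  ⇒  m = (-319)² − 242·344 = 18513
m = 18513 > 0,  v_rel·d = -319 < 0  ⇒  outside

inside=no margin=18513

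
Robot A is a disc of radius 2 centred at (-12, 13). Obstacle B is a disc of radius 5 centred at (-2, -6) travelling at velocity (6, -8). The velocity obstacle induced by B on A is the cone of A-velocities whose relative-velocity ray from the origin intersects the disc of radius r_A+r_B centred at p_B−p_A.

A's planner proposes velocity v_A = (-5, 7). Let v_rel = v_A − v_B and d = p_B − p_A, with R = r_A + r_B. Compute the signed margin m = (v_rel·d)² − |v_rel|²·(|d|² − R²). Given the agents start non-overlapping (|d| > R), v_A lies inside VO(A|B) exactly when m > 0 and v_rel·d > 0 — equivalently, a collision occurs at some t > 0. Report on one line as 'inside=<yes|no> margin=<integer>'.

d = (10, -19),  |d|² = 461;  R = 2+5 = 7,  c = 461−7² = 412
v_rel = (-11, 15),  |v_rel|² = 346;  v_rel·d = (-11)·(10) + (15)·(-19) = -395
346·t² + 790·t + 412 = 0  ⇒  m = (-395)² − 346·412 = 13473
m = 13473 > 0,  v_rel·d = -395 < 0  ⇒  outside

inside=no margin=13473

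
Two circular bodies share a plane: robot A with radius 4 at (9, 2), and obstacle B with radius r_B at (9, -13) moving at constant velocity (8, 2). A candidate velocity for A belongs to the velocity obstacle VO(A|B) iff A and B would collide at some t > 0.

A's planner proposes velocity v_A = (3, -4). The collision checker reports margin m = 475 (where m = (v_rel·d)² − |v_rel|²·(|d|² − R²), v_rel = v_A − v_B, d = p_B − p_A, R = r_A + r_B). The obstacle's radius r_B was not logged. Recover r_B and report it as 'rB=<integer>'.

m = 475
d = (0, -15);  v_rel = (-5, -6),  |v_rel|² = 61
v_rel×d = (-5)·(-15) − (-6)·(0) = 75
since m = R²·61 − 75²:  R² = (5625 + 475) / 61 = 100
R = √100 = 10  ⇒  r_B = 10 − 4 = 6

rB=6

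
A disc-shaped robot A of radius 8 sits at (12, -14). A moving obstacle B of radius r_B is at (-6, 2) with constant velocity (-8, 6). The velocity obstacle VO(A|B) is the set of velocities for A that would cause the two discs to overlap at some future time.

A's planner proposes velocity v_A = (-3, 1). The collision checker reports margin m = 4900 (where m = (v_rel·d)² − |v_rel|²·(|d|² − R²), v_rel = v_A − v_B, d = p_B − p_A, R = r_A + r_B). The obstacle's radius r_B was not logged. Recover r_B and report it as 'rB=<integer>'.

m = 4900
d = (-18, 16);  v_rel = (5, -5),  |v_rel|² = 50
v_rel×d = (5)·(16) − (-5)·(-18) = -10
since m = R²·50 − (-10)²:  R² = (100 + 4900) / 50 = 100
R = √100 = 10  ⇒  r_B = 10 − 8 = 2

rB=2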